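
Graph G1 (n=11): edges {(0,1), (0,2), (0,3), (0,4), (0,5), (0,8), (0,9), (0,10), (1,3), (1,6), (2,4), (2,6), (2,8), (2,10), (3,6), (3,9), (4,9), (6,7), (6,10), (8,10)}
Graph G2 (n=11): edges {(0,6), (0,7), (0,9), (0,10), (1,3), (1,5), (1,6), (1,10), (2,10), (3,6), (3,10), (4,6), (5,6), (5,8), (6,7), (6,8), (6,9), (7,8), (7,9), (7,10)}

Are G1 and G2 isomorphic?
Yes, isomorphic

The graphs are isomorphic.
One valid mapping φ: V(G1) → V(G2): 0→6, 1→3, 2→7, 3→1, 4→8, 5→4, 6→10, 7→2, 8→9, 9→5, 10→0

Verify φ preserves adjacency — for each edge of G1, its image is an edge of G2:
  (0,1) → (φ(0),φ(1)) = (3,6) ∈ E(G2) ✓
  (0,2) → (φ(0),φ(2)) = (6,7) ∈ E(G2) ✓
  (0,3) → (φ(0),φ(3)) = (1,6) ∈ E(G2) ✓
  (0,4) → (φ(0),φ(4)) = (6,8) ∈ E(G2) ✓
  (0,5) → (φ(0),φ(5)) = (4,6) ∈ E(G2) ✓
  (0,8) → (φ(0),φ(8)) = (6,9) ∈ E(G2) ✓
  (0,9) → (φ(0),φ(9)) = (5,6) ∈ E(G2) ✓
  (0,10) → (φ(0),φ(10)) = (0,6) ∈ E(G2) ✓
  (1,3) → (φ(1),φ(3)) = (1,3) ∈ E(G2) ✓
  (1,6) → (φ(1),φ(6)) = (3,10) ∈ E(G2) ✓
  (2,4) → (φ(2),φ(4)) = (7,8) ∈ E(G2) ✓
  (2,6) → (φ(2),φ(6)) = (7,10) ∈ E(G2) ✓
  (2,8) → (φ(2),φ(8)) = (7,9) ∈ E(G2) ✓
  (2,10) → (φ(2),φ(10)) = (0,7) ∈ E(G2) ✓
  (3,6) → (φ(3),φ(6)) = (1,10) ∈ E(G2) ✓
  (3,9) → (φ(3),φ(9)) = (1,5) ∈ E(G2) ✓
  (4,9) → (φ(4),φ(9)) = (5,8) ∈ E(G2) ✓
  (6,7) → (φ(6),φ(7)) = (2,10) ∈ E(G2) ✓
  (6,10) → (φ(6),φ(10)) = (0,10) ∈ E(G2) ✓
  (8,10) → (φ(8),φ(10)) = (0,9) ∈ E(G2) ✓
All 20 edges of G1 map to edges of G2, and |E(G1)| = |E(G2)| = 20, so φ is a bijection on edges as well as vertices. Hence G1 ≅ G2.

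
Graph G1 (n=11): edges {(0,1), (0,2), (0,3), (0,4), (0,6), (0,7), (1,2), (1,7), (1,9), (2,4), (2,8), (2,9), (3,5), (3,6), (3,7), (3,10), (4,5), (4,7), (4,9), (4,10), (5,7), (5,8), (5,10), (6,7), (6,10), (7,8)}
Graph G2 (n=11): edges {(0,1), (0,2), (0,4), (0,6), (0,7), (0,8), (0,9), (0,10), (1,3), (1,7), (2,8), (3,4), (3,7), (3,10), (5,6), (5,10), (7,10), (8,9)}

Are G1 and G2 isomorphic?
No, not isomorphic

The graphs are NOT isomorphic.

Counting triangles (3-cliques): G1 has 16, G2 has 6.
Triangle count is an isomorphism invariant, so differing triangle counts rule out isomorphism.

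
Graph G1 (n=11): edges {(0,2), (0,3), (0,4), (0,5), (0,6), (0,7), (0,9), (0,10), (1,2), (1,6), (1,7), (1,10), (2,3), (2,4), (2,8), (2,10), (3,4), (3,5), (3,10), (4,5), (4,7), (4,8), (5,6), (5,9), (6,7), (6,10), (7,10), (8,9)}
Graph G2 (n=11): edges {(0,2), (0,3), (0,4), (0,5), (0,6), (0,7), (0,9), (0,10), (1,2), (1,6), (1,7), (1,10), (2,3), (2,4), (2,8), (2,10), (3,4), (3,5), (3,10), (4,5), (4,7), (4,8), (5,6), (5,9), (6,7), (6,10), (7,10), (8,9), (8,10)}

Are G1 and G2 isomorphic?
No, not isomorphic

The graphs are NOT isomorphic.

Counting edges: G1 has 28 edge(s); G2 has 29 edge(s).
Edge count is an isomorphism invariant (a bijection on vertices induces a bijection on edges), so differing edge counts rule out isomorphism.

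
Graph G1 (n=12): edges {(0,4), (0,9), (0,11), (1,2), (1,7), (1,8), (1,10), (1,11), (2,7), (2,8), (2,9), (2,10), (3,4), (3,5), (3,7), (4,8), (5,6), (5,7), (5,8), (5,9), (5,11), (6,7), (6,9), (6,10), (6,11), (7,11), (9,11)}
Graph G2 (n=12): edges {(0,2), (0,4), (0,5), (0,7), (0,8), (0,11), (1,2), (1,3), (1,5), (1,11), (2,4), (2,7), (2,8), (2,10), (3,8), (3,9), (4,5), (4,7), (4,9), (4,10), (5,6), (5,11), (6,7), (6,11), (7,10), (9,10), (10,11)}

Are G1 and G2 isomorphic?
Yes, isomorphic

The graphs are isomorphic.
One valid mapping φ: V(G1) → V(G2): 0→9, 1→5, 2→11, 3→8, 4→3, 5→2, 6→7, 7→0, 8→1, 9→10, 10→6, 11→4

Verify φ preserves adjacency — for each edge of G1, its image is an edge of G2:
  (0,4) → (φ(0),φ(4)) = (3,9) ∈ E(G2) ✓
  (0,9) → (φ(0),φ(9)) = (9,10) ∈ E(G2) ✓
  (0,11) → (φ(0),φ(11)) = (4,9) ∈ E(G2) ✓
  (1,2) → (φ(1),φ(2)) = (5,11) ∈ E(G2) ✓
  (1,7) → (φ(1),φ(7)) = (0,5) ∈ E(G2) ✓
  (1,8) → (φ(1),φ(8)) = (1,5) ∈ E(G2) ✓
  (1,10) → (φ(1),φ(10)) = (5,6) ∈ E(G2) ✓
  (1,11) → (φ(1),φ(11)) = (4,5) ∈ E(G2) ✓
  (2,7) → (φ(2),φ(7)) = (0,11) ∈ E(G2) ✓
  (2,8) → (φ(2),φ(8)) = (1,11) ∈ E(G2) ✓
  (2,9) → (φ(2),φ(9)) = (10,11) ∈ E(G2) ✓
  (2,10) → (φ(2),φ(10)) = (6,11) ∈ E(G2) ✓
  (3,4) → (φ(3),φ(4)) = (3,8) ∈ E(G2) ✓
  (3,5) → (φ(3),φ(5)) = (2,8) ∈ E(G2) ✓
  (3,7) → (φ(3),φ(7)) = (0,8) ∈ E(G2) ✓
  (4,8) → (φ(4),φ(8)) = (1,3) ∈ E(G2) ✓
  (5,6) → (φ(5),φ(6)) = (2,7) ∈ E(G2) ✓
  (5,7) → (φ(5),φ(7)) = (0,2) ∈ E(G2) ✓
  (5,8) → (φ(5),φ(8)) = (1,2) ∈ E(G2) ✓
  (5,9) → (φ(5),φ(9)) = (2,10) ∈ E(G2) ✓
  (5,11) → (φ(5),φ(11)) = (2,4) ∈ E(G2) ✓
  (6,7) → (φ(6),φ(7)) = (0,7) ∈ E(G2) ✓
  (6,9) → (φ(6),φ(9)) = (7,10) ∈ E(G2) ✓
  (6,10) → (φ(6),φ(10)) = (6,7) ∈ E(G2) ✓
  (6,11) → (φ(6),φ(11)) = (4,7) ∈ E(G2) ✓
  (7,11) → (φ(7),φ(11)) = (0,4) ∈ E(G2) ✓
  (9,11) → (φ(9),φ(11)) = (4,10) ∈ E(G2) ✓
All 27 edges of G1 map to edges of G2, and |E(G1)| = |E(G2)| = 27, so φ is a bijection on edges as well as vertices. Hence G1 ≅ G2.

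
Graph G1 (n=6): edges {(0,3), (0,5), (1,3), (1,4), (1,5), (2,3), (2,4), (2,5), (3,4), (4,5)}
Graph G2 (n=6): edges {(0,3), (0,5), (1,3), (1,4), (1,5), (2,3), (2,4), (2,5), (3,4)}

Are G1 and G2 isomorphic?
No, not isomorphic

The graphs are NOT isomorphic.

Counting edges: G1 has 10 edge(s); G2 has 9 edge(s).
Edge count is an isomorphism invariant (a bijection on vertices induces a bijection on edges), so differing edge counts rule out isomorphism.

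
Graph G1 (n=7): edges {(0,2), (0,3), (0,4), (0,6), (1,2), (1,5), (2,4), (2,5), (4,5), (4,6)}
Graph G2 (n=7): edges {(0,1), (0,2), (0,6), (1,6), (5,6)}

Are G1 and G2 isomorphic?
No, not isomorphic

The graphs are NOT isomorphic.

Counting triangles (3-cliques): G1 has 4, G2 has 1.
Triangle count is an isomorphism invariant, so differing triangle counts rule out isomorphism.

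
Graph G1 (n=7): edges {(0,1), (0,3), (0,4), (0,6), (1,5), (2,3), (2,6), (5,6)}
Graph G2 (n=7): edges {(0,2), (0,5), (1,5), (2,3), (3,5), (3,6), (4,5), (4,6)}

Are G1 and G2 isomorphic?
Yes, isomorphic

The graphs are isomorphic.
One valid mapping φ: V(G1) → V(G2): 0→5, 1→4, 2→2, 3→0, 4→1, 5→6, 6→3

Verify φ preserves adjacency — for each edge of G1, its image is an edge of G2:
  (0,1) → (φ(0),φ(1)) = (4,5) ∈ E(G2) ✓
  (0,3) → (φ(0),φ(3)) = (0,5) ∈ E(G2) ✓
  (0,4) → (φ(0),φ(4)) = (1,5) ∈ E(G2) ✓
  (0,6) → (φ(0),φ(6)) = (3,5) ∈ E(G2) ✓
  (1,5) → (φ(1),φ(5)) = (4,6) ∈ E(G2) ✓
  (2,3) → (φ(2),φ(3)) = (0,2) ∈ E(G2) ✓
  (2,6) → (φ(2),φ(6)) = (2,3) ∈ E(G2) ✓
  (5,6) → (φ(5),φ(6)) = (3,6) ∈ E(G2) ✓
All 8 edges of G1 map to edges of G2, and |E(G1)| = |E(G2)| = 8, so φ is a bijection on edges as well as vertices. Hence G1 ≅ G2.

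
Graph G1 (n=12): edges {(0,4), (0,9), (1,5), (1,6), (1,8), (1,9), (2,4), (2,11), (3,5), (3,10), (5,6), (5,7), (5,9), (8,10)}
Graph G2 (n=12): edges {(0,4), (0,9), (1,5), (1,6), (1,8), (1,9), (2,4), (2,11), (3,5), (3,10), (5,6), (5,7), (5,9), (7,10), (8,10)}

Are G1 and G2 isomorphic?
No, not isomorphic

The graphs are NOT isomorphic.

Counting edges: G1 has 14 edge(s); G2 has 15 edge(s).
Edge count is an isomorphism invariant (a bijection on vertices induces a bijection on edges), so differing edge counts rule out isomorphism.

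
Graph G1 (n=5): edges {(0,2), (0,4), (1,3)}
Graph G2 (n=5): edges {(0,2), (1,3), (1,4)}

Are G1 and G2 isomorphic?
Yes, isomorphic

The graphs are isomorphic.
One valid mapping φ: V(G1) → V(G2): 0→1, 1→0, 2→4, 3→2, 4→3

Verify φ preserves adjacency — for each edge of G1, its image is an edge of G2:
  (0,2) → (φ(0),φ(2)) = (1,4) ∈ E(G2) ✓
  (0,4) → (φ(0),φ(4)) = (1,3) ∈ E(G2) ✓
  (1,3) → (φ(1),φ(3)) = (0,2) ∈ E(G2) ✓
All 3 edges of G1 map to edges of G2, and |E(G1)| = |E(G2)| = 3, so φ is a bijection on edges as well as vertices. Hence G1 ≅ G2.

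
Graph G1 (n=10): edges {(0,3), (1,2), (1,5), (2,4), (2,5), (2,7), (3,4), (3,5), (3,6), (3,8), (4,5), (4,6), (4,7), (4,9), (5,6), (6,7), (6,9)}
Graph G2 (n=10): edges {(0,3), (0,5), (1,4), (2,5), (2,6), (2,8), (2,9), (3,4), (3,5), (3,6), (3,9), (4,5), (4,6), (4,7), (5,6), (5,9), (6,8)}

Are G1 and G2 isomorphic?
Yes, isomorphic

The graphs are isomorphic.
One valid mapping φ: V(G1) → V(G2): 0→7, 1→8, 2→2, 3→4, 4→5, 5→6, 6→3, 7→9, 8→1, 9→0

Verify φ preserves adjacency — for each edge of G1, its image is an edge of G2:
  (0,3) → (φ(0),φ(3)) = (4,7) ∈ E(G2) ✓
  (1,2) → (φ(1),φ(2)) = (2,8) ∈ E(G2) ✓
  (1,5) → (φ(1),φ(5)) = (6,8) ∈ E(G2) ✓
  (2,4) → (φ(2),φ(4)) = (2,5) ∈ E(G2) ✓
  (2,5) → (φ(2),φ(5)) = (2,6) ∈ E(G2) ✓
  (2,7) → (φ(2),φ(7)) = (2,9) ∈ E(G2) ✓
  (3,4) → (φ(3),φ(4)) = (4,5) ∈ E(G2) ✓
  (3,5) → (φ(3),φ(5)) = (4,6) ∈ E(G2) ✓
  (3,6) → (φ(3),φ(6)) = (3,4) ∈ E(G2) ✓
  (3,8) → (φ(3),φ(8)) = (1,4) ∈ E(G2) ✓
  (4,5) → (φ(4),φ(5)) = (5,6) ∈ E(G2) ✓
  (4,6) → (φ(4),φ(6)) = (3,5) ∈ E(G2) ✓
  (4,7) → (φ(4),φ(7)) = (5,9) ∈ E(G2) ✓
  (4,9) → (φ(4),φ(9)) = (0,5) ∈ E(G2) ✓
  (5,6) → (φ(5),φ(6)) = (3,6) ∈ E(G2) ✓
  (6,7) → (φ(6),φ(7)) = (3,9) ∈ E(G2) ✓
  (6,9) → (φ(6),φ(9)) = (0,3) ∈ E(G2) ✓
All 17 edges of G1 map to edges of G2, and |E(G1)| = |E(G2)| = 17, so φ is a bijection on edges as well as vertices. Hence G1 ≅ G2.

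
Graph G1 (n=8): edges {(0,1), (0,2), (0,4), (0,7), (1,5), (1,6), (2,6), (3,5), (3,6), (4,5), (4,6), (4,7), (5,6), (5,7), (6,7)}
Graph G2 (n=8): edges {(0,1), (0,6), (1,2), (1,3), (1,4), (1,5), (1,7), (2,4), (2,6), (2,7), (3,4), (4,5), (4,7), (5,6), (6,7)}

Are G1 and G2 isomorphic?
Yes, isomorphic

The graphs are isomorphic.
One valid mapping φ: V(G1) → V(G2): 0→6, 1→5, 2→0, 3→3, 4→2, 5→4, 6→1, 7→7

Verify φ preserves adjacency — for each edge of G1, its image is an edge of G2:
  (0,1) → (φ(0),φ(1)) = (5,6) ∈ E(G2) ✓
  (0,2) → (φ(0),φ(2)) = (0,6) ∈ E(G2) ✓
  (0,4) → (φ(0),φ(4)) = (2,6) ∈ E(G2) ✓
  (0,7) → (φ(0),φ(7)) = (6,7) ∈ E(G2) ✓
  (1,5) → (φ(1),φ(5)) = (4,5) ∈ E(G2) ✓
  (1,6) → (φ(1),φ(6)) = (1,5) ∈ E(G2) ✓
  (2,6) → (φ(2),φ(6)) = (0,1) ∈ E(G2) ✓
  (3,5) → (φ(3),φ(5)) = (3,4) ∈ E(G2) ✓
  (3,6) → (φ(3),φ(6)) = (1,3) ∈ E(G2) ✓
  (4,5) → (φ(4),φ(5)) = (2,4) ∈ E(G2) ✓
  (4,6) → (φ(4),φ(6)) = (1,2) ∈ E(G2) ✓
  (4,7) → (φ(4),φ(7)) = (2,7) ∈ E(G2) ✓
  (5,6) → (φ(5),φ(6)) = (1,4) ∈ E(G2) ✓
  (5,7) → (φ(5),φ(7)) = (4,7) ∈ E(G2) ✓
  (6,7) → (φ(6),φ(7)) = (1,7) ∈ E(G2) ✓
All 15 edges of G1 map to edges of G2, and |E(G1)| = |E(G2)| = 15, so φ is a bijection on edges as well as vertices. Hence G1 ≅ G2.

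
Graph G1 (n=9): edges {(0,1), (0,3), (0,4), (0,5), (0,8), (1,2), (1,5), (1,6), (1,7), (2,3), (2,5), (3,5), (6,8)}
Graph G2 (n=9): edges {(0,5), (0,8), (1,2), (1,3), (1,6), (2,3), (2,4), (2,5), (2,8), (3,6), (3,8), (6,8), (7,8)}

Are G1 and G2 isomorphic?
Yes, isomorphic

The graphs are isomorphic.
One valid mapping φ: V(G1) → V(G2): 0→8, 1→2, 2→1, 3→6, 4→7, 5→3, 6→5, 7→4, 8→0

Verify φ preserves adjacency — for each edge of G1, its image is an edge of G2:
  (0,1) → (φ(0),φ(1)) = (2,8) ∈ E(G2) ✓
  (0,3) → (φ(0),φ(3)) = (6,8) ∈ E(G2) ✓
  (0,4) → (φ(0),φ(4)) = (7,8) ∈ E(G2) ✓
  (0,5) → (φ(0),φ(5)) = (3,8) ∈ E(G2) ✓
  (0,8) → (φ(0),φ(8)) = (0,8) ∈ E(G2) ✓
  (1,2) → (φ(1),φ(2)) = (1,2) ∈ E(G2) ✓
  (1,5) → (φ(1),φ(5)) = (2,3) ∈ E(G2) ✓
  (1,6) → (φ(1),φ(6)) = (2,5) ∈ E(G2) ✓
  (1,7) → (φ(1),φ(7)) = (2,4) ∈ E(G2) ✓
  (2,3) → (φ(2),φ(3)) = (1,6) ∈ E(G2) ✓
  (2,5) → (φ(2),φ(5)) = (1,3) ∈ E(G2) ✓
  (3,5) → (φ(3),φ(5)) = (3,6) ∈ E(G2) ✓
  (6,8) → (φ(6),φ(8)) = (0,5) ∈ E(G2) ✓
All 13 edges of G1 map to edges of G2, and |E(G1)| = |E(G2)| = 13, so φ is a bijection on edges as well as vertices. Hence G1 ≅ G2.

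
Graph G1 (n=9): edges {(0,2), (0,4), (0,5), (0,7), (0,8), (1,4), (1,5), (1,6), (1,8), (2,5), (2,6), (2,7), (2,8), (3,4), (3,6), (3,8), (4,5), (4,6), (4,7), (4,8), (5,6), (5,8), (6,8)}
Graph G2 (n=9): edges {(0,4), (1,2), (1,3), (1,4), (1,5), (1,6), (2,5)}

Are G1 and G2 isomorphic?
No, not isomorphic

The graphs are NOT isomorphic.

Connected components of G1: 1 component(s) with vertex sets [[0, 1, 2, 3, 4, 5, 6, 7, 8]], sizes [9].
Connected components of G2: 3 component(s) with vertex sets [[7], [8], [0, 1, 2, 3, 4, 5, 6]], sizes [1, 1, 7].
The number of connected components (and the multiset of component sizes) is an isomorphism invariant — an isomorphism maps each component of G1 bijectively onto a component of G2. Since G1 has 1 component(s) and G2 has 3, they cannot be isomorphic.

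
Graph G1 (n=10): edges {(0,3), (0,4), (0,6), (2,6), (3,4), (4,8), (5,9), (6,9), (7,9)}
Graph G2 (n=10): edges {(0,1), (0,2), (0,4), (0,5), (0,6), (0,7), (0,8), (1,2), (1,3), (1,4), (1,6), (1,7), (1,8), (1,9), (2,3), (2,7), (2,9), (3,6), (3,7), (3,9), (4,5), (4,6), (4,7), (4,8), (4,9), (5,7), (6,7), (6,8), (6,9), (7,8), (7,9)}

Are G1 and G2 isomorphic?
No, not isomorphic

The graphs are NOT isomorphic.

Counting triangles (3-cliques): G1 has 1, G2 has 43.
Triangle count is an isomorphism invariant, so differing triangle counts rule out isomorphism.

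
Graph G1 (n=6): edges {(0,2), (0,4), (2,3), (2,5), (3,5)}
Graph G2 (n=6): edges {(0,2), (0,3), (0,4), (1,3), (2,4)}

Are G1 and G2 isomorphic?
Yes, isomorphic

The graphs are isomorphic.
One valid mapping φ: V(G1) → V(G2): 0→3, 1→5, 2→0, 3→4, 4→1, 5→2

Verify φ preserves adjacency — for each edge of G1, its image is an edge of G2:
  (0,2) → (φ(0),φ(2)) = (0,3) ∈ E(G2) ✓
  (0,4) → (φ(0),φ(4)) = (1,3) ∈ E(G2) ✓
  (2,3) → (φ(2),φ(3)) = (0,4) ∈ E(G2) ✓
  (2,5) → (φ(2),φ(5)) = (0,2) ∈ E(G2) ✓
  (3,5) → (φ(3),φ(5)) = (2,4) ∈ E(G2) ✓
All 5 edges of G1 map to edges of G2, and |E(G1)| = |E(G2)| = 5, so φ is a bijection on edges as well as vertices. Hence G1 ≅ G2.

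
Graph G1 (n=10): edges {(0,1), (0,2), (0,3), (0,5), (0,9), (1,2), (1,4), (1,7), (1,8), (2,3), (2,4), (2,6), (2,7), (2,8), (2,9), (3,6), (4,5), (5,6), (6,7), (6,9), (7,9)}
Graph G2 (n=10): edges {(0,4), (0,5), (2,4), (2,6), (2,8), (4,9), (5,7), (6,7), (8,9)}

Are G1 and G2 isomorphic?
No, not isomorphic

The graphs are NOT isomorphic.

Connected components of G1: 1 component(s) with vertex sets [[0, 1, 2, 3, 4, 5, 6, 7, 8, 9]], sizes [10].
Connected components of G2: 3 component(s) with vertex sets [[1], [3], [0, 2, 4, 5, 6, 7, 8, 9]], sizes [1, 1, 8].
The number of connected components (and the multiset of component sizes) is an isomorphism invariant — an isomorphism maps each component of G1 bijectively onto a component of G2. Since G1 has 1 component(s) and G2 has 3, they cannot be isomorphic.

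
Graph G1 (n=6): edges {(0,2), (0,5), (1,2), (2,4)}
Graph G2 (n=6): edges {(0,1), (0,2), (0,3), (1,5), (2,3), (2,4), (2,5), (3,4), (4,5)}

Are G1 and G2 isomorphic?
No, not isomorphic

The graphs are NOT isomorphic.

Degrees in G1: deg(0)=2, deg(1)=1, deg(2)=3, deg(3)=0, deg(4)=1, deg(5)=1.
Sorted degree sequence of G1: [3, 2, 1, 1, 1, 0].
Degrees in G2: deg(0)=3, deg(1)=2, deg(2)=4, deg(3)=3, deg(4)=3, deg(5)=3.
Sorted degree sequence of G2: [4, 3, 3, 3, 3, 2].
The (sorted) degree sequence is an isomorphism invariant, so since G1 and G2 have different degree sequences they cannot be isomorphic.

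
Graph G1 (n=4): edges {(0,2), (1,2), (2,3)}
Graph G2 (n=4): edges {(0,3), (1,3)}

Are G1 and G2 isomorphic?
No, not isomorphic

The graphs are NOT isomorphic.

Degrees in G1: deg(0)=1, deg(1)=1, deg(2)=3, deg(3)=1.
Sorted degree sequence of G1: [3, 1, 1, 1].
Degrees in G2: deg(0)=1, deg(1)=1, deg(2)=0, deg(3)=2.
Sorted degree sequence of G2: [2, 1, 1, 0].
The (sorted) degree sequence is an isomorphism invariant, so since G1 and G2 have different degree sequences they cannot be isomorphic.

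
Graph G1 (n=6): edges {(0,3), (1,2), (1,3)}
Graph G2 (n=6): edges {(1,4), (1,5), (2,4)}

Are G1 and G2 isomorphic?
Yes, isomorphic

The graphs are isomorphic.
One valid mapping φ: V(G1) → V(G2): 0→2, 1→1, 2→5, 3→4, 4→0, 5→3

Verify φ preserves adjacency — for each edge of G1, its image is an edge of G2:
  (0,3) → (φ(0),φ(3)) = (2,4) ∈ E(G2) ✓
  (1,2) → (φ(1),φ(2)) = (1,5) ∈ E(G2) ✓
  (1,3) → (φ(1),φ(3)) = (1,4) ∈ E(G2) ✓
All 3 edges of G1 map to edges of G2, and |E(G1)| = |E(G2)| = 3, so φ is a bijection on edges as well as vertices. Hence G1 ≅ G2.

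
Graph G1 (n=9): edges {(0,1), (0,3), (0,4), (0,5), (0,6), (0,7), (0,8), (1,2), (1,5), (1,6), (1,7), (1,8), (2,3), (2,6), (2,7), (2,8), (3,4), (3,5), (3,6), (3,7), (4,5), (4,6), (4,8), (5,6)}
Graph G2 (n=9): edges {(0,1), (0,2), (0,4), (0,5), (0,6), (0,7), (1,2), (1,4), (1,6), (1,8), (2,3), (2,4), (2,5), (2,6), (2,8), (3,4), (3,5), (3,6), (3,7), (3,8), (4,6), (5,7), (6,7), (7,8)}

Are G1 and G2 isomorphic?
Yes, isomorphic

The graphs are isomorphic.
One valid mapping φ: V(G1) → V(G2): 0→2, 1→3, 2→7, 3→0, 4→1, 5→4, 6→6, 7→5, 8→8

Verify φ preserves adjacency — for each edge of G1, its image is an edge of G2:
  (0,1) → (φ(0),φ(1)) = (2,3) ∈ E(G2) ✓
  (0,3) → (φ(0),φ(3)) = (0,2) ∈ E(G2) ✓
  (0,4) → (φ(0),φ(4)) = (1,2) ∈ E(G2) ✓
  (0,5) → (φ(0),φ(5)) = (2,4) ∈ E(G2) ✓
  (0,6) → (φ(0),φ(6)) = (2,6) ∈ E(G2) ✓
  (0,7) → (φ(0),φ(7)) = (2,5) ∈ E(G2) ✓
  (0,8) → (φ(0),φ(8)) = (2,8) ∈ E(G2) ✓
  (1,2) → (φ(1),φ(2)) = (3,7) ∈ E(G2) ✓
  (1,5) → (φ(1),φ(5)) = (3,4) ∈ E(G2) ✓
  (1,6) → (φ(1),φ(6)) = (3,6) ∈ E(G2) ✓
  (1,7) → (φ(1),φ(7)) = (3,5) ∈ E(G2) ✓
  (1,8) → (φ(1),φ(8)) = (3,8) ∈ E(G2) ✓
  (2,3) → (φ(2),φ(3)) = (0,7) ∈ E(G2) ✓
  (2,6) → (φ(2),φ(6)) = (6,7) ∈ E(G2) ✓
  (2,7) → (φ(2),φ(7)) = (5,7) ∈ E(G2) ✓
  (2,8) → (φ(2),φ(8)) = (7,8) ∈ E(G2) ✓
  (3,4) → (φ(3),φ(4)) = (0,1) ∈ E(G2) ✓
  (3,5) → (φ(3),φ(5)) = (0,4) ∈ E(G2) ✓
  (3,6) → (φ(3),φ(6)) = (0,6) ∈ E(G2) ✓
  (3,7) → (φ(3),φ(7)) = (0,5) ∈ E(G2) ✓
  (4,5) → (φ(4),φ(5)) = (1,4) ∈ E(G2) ✓
  (4,6) → (φ(4),φ(6)) = (1,6) ∈ E(G2) ✓
  (4,8) → (φ(4),φ(8)) = (1,8) ∈ E(G2) ✓
  (5,6) → (φ(5),φ(6)) = (4,6) ∈ E(G2) ✓
All 24 edges of G1 map to edges of G2, and |E(G1)| = |E(G2)| = 24, so φ is a bijection on edges as well as vertices. Hence G1 ≅ G2.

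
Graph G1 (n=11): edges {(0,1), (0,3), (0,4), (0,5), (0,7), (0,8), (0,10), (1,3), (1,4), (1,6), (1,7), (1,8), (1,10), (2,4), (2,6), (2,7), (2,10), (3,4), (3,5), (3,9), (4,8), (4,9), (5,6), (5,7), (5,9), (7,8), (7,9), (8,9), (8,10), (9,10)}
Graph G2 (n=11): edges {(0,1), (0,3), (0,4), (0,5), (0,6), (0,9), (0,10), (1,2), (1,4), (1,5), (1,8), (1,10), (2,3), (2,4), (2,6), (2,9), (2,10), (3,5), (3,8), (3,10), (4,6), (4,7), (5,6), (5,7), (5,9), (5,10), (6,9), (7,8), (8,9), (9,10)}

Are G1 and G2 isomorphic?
Yes, isomorphic

The graphs are isomorphic.
One valid mapping φ: V(G1) → V(G2): 0→0, 1→5, 2→8, 3→6, 4→9, 5→4, 6→7, 7→1, 8→10, 9→2, 10→3

Verify φ preserves adjacency — for each edge of G1, its image is an edge of G2:
  (0,1) → (φ(0),φ(1)) = (0,5) ∈ E(G2) ✓
  (0,3) → (φ(0),φ(3)) = (0,6) ∈ E(G2) ✓
  (0,4) → (φ(0),φ(4)) = (0,9) ∈ E(G2) ✓
  (0,5) → (φ(0),φ(5)) = (0,4) ∈ E(G2) ✓
  (0,7) → (φ(0),φ(7)) = (0,1) ∈ E(G2) ✓
  (0,8) → (φ(0),φ(8)) = (0,10) ∈ E(G2) ✓
  (0,10) → (φ(0),φ(10)) = (0,3) ∈ E(G2) ✓
  (1,3) → (φ(1),φ(3)) = (5,6) ∈ E(G2) ✓
  (1,4) → (φ(1),φ(4)) = (5,9) ∈ E(G2) ✓
  (1,6) → (φ(1),φ(6)) = (5,7) ∈ E(G2) ✓
  (1,7) → (φ(1),φ(7)) = (1,5) ∈ E(G2) ✓
  (1,8) → (φ(1),φ(8)) = (5,10) ∈ E(G2) ✓
  (1,10) → (φ(1),φ(10)) = (3,5) ∈ E(G2) ✓
  (2,4) → (φ(2),φ(4)) = (8,9) ∈ E(G2) ✓
  (2,6) → (φ(2),φ(6)) = (7,8) ∈ E(G2) ✓
  (2,7) → (φ(2),φ(7)) = (1,8) ∈ E(G2) ✓
  (2,10) → (φ(2),φ(10)) = (3,8) ∈ E(G2) ✓
  (3,4) → (φ(3),φ(4)) = (6,9) ∈ E(G2) ✓
  (3,5) → (φ(3),φ(5)) = (4,6) ∈ E(G2) ✓
  (3,9) → (φ(3),φ(9)) = (2,6) ∈ E(G2) ✓
  (4,8) → (φ(4),φ(8)) = (9,10) ∈ E(G2) ✓
  (4,9) → (φ(4),φ(9)) = (2,9) ∈ E(G2) ✓
  (5,6) → (φ(5),φ(6)) = (4,7) ∈ E(G2) ✓
  (5,7) → (φ(5),φ(7)) = (1,4) ∈ E(G2) ✓
  (5,9) → (φ(5),φ(9)) = (2,4) ∈ E(G2) ✓
  (7,8) → (φ(7),φ(8)) = (1,10) ∈ E(G2) ✓
  (7,9) → (φ(7),φ(9)) = (1,2) ∈ E(G2) ✓
  (8,9) → (φ(8),φ(9)) = (2,10) ∈ E(G2) ✓
  (8,10) → (φ(8),φ(10)) = (3,10) ∈ E(G2) ✓
  (9,10) → (φ(9),φ(10)) = (2,3) ∈ E(G2) ✓
All 30 edges of G1 map to edges of G2, and |E(G1)| = |E(G2)| = 30, so φ is a bijection on edges as well as vertices. Hence G1 ≅ G2.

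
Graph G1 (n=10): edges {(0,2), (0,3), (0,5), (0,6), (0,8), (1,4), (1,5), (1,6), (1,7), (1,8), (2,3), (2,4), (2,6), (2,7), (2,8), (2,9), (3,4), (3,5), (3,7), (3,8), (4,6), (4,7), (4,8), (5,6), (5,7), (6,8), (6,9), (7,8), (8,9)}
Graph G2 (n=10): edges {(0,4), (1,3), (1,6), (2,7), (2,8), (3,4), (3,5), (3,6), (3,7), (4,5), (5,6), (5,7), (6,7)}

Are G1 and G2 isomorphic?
No, not isomorphic

The graphs are NOT isomorphic.

Counting triangles (3-cliques): G1 has 31, G2 has 6.
Triangle count is an isomorphism invariant, so differing triangle counts rule out isomorphism.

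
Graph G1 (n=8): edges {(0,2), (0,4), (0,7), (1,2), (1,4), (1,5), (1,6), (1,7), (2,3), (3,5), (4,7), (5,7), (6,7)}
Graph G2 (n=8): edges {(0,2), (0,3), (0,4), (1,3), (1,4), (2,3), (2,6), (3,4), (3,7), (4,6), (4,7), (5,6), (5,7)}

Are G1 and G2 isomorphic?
Yes, isomorphic

The graphs are isomorphic.
One valid mapping φ: V(G1) → V(G2): 0→2, 1→4, 2→6, 3→5, 4→0, 5→7, 6→1, 7→3

Verify φ preserves adjacency — for each edge of G1, its image is an edge of G2:
  (0,2) → (φ(0),φ(2)) = (2,6) ∈ E(G2) ✓
  (0,4) → (φ(0),φ(4)) = (0,2) ∈ E(G2) ✓
  (0,7) → (φ(0),φ(7)) = (2,3) ∈ E(G2) ✓
  (1,2) → (φ(1),φ(2)) = (4,6) ∈ E(G2) ✓
  (1,4) → (φ(1),φ(4)) = (0,4) ∈ E(G2) ✓
  (1,5) → (φ(1),φ(5)) = (4,7) ∈ E(G2) ✓
  (1,6) → (φ(1),φ(6)) = (1,4) ∈ E(G2) ✓
  (1,7) → (φ(1),φ(7)) = (3,4) ∈ E(G2) ✓
  (2,3) → (φ(2),φ(3)) = (5,6) ∈ E(G2) ✓
  (3,5) → (φ(3),φ(5)) = (5,7) ∈ E(G2) ✓
  (4,7) → (φ(4),φ(7)) = (0,3) ∈ E(G2) ✓
  (5,7) → (φ(5),φ(7)) = (3,7) ∈ E(G2) ✓
  (6,7) → (φ(6),φ(7)) = (1,3) ∈ E(G2) ✓
All 13 edges of G1 map to edges of G2, and |E(G1)| = |E(G2)| = 13, so φ is a bijection on edges as well as vertices. Hence G1 ≅ G2.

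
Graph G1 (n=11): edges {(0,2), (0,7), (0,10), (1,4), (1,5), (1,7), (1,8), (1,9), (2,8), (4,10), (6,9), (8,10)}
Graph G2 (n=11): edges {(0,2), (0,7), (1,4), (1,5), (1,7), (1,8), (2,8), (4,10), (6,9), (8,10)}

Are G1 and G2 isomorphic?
No, not isomorphic

The graphs are NOT isomorphic.

Counting edges: G1 has 12 edge(s); G2 has 10 edge(s).
Edge count is an isomorphism invariant (a bijection on vertices induces a bijection on edges), so differing edge counts rule out isomorphism.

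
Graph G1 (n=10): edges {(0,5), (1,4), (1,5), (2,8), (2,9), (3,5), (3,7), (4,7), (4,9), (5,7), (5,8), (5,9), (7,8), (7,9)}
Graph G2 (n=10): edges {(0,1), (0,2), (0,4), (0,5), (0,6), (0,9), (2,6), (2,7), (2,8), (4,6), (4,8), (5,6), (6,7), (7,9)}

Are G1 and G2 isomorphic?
Yes, isomorphic

The graphs are isomorphic.
One valid mapping φ: V(G1) → V(G2): 0→1, 1→9, 2→8, 3→5, 4→7, 5→0, 6→3, 7→6, 8→4, 9→2

Verify φ preserves adjacency — for each edge of G1, its image is an edge of G2:
  (0,5) → (φ(0),φ(5)) = (0,1) ∈ E(G2) ✓
  (1,4) → (φ(1),φ(4)) = (7,9) ∈ E(G2) ✓
  (1,5) → (φ(1),φ(5)) = (0,9) ∈ E(G2) ✓
  (2,8) → (φ(2),φ(8)) = (4,8) ∈ E(G2) ✓
  (2,9) → (φ(2),φ(9)) = (2,8) ∈ E(G2) ✓
  (3,5) → (φ(3),φ(5)) = (0,5) ∈ E(G2) ✓
  (3,7) → (φ(3),φ(7)) = (5,6) ∈ E(G2) ✓
  (4,7) → (φ(4),φ(7)) = (6,7) ∈ E(G2) ✓
  (4,9) → (φ(4),φ(9)) = (2,7) ∈ E(G2) ✓
  (5,7) → (φ(5),φ(7)) = (0,6) ∈ E(G2) ✓
  (5,8) → (φ(5),φ(8)) = (0,4) ∈ E(G2) ✓
  (5,9) → (φ(5),φ(9)) = (0,2) ∈ E(G2) ✓
  (7,8) → (φ(7),φ(8)) = (4,6) ∈ E(G2) ✓
  (7,9) → (φ(7),φ(9)) = (2,6) ∈ E(G2) ✓
All 14 edges of G1 map to edges of G2, and |E(G1)| = |E(G2)| = 14, so φ is a bijection on edges as well as vertices. Hence G1 ≅ G2.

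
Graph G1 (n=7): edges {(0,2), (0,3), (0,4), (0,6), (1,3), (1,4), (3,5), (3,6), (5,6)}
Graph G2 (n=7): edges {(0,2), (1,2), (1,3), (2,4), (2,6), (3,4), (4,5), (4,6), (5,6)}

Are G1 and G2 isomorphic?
Yes, isomorphic

The graphs are isomorphic.
One valid mapping φ: V(G1) → V(G2): 0→2, 1→3, 2→0, 3→4, 4→1, 5→5, 6→6

Verify φ preserves adjacency — for each edge of G1, its image is an edge of G2:
  (0,2) → (φ(0),φ(2)) = (0,2) ∈ E(G2) ✓
  (0,3) → (φ(0),φ(3)) = (2,4) ∈ E(G2) ✓
  (0,4) → (φ(0),φ(4)) = (1,2) ∈ E(G2) ✓
  (0,6) → (φ(0),φ(6)) = (2,6) ∈ E(G2) ✓
  (1,3) → (φ(1),φ(3)) = (3,4) ∈ E(G2) ✓
  (1,4) → (φ(1),φ(4)) = (1,3) ∈ E(G2) ✓
  (3,5) → (φ(3),φ(5)) = (4,5) ∈ E(G2) ✓
  (3,6) → (φ(3),φ(6)) = (4,6) ∈ E(G2) ✓
  (5,6) → (φ(5),φ(6)) = (5,6) ∈ E(G2) ✓
All 9 edges of G1 map to edges of G2, and |E(G1)| = |E(G2)| = 9, so φ is a bijection on edges as well as vertices. Hence G1 ≅ G2.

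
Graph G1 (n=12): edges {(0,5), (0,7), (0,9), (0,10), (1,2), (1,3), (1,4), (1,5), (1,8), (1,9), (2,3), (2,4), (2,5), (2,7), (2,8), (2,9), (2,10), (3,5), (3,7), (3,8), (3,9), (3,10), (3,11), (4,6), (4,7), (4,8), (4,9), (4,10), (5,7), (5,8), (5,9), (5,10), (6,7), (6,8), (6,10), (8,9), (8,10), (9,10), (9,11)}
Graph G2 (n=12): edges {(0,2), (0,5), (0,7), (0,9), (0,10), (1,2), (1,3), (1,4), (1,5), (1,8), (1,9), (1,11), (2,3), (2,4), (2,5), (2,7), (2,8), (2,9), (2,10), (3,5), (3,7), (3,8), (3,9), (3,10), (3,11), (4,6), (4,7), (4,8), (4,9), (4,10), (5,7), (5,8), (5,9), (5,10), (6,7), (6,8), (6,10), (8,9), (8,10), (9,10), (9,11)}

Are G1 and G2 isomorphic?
No, not isomorphic

The graphs are NOT isomorphic.

Counting edges: G1 has 39 edge(s); G2 has 41 edge(s).
Edge count is an isomorphism invariant (a bijection on vertices induces a bijection on edges), so differing edge counts rule out isomorphism.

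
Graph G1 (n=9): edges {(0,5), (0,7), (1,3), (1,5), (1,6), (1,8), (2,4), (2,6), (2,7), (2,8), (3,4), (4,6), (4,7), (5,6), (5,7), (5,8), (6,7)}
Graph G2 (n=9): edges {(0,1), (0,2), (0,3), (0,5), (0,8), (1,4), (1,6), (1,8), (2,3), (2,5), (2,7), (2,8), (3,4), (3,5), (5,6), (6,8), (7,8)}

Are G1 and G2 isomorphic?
Yes, isomorphic

The graphs are isomorphic.
One valid mapping φ: V(G1) → V(G2): 0→7, 1→1, 2→5, 3→4, 4→3, 5→8, 6→0, 7→2, 8→6

Verify φ preserves adjacency — for each edge of G1, its image is an edge of G2:
  (0,5) → (φ(0),φ(5)) = (7,8) ∈ E(G2) ✓
  (0,7) → (φ(0),φ(7)) = (2,7) ∈ E(G2) ✓
  (1,3) → (φ(1),φ(3)) = (1,4) ∈ E(G2) ✓
  (1,5) → (φ(1),φ(5)) = (1,8) ∈ E(G2) ✓
  (1,6) → (φ(1),φ(6)) = (0,1) ∈ E(G2) ✓
  (1,8) → (φ(1),φ(8)) = (1,6) ∈ E(G2) ✓
  (2,4) → (φ(2),φ(4)) = (3,5) ∈ E(G2) ✓
  (2,6) → (φ(2),φ(6)) = (0,5) ∈ E(G2) ✓
  (2,7) → (φ(2),φ(7)) = (2,5) ∈ E(G2) ✓
  (2,8) → (φ(2),φ(8)) = (5,6) ∈ E(G2) ✓
  (3,4) → (φ(3),φ(4)) = (3,4) ∈ E(G2) ✓
  (4,6) → (φ(4),φ(6)) = (0,3) ∈ E(G2) ✓
  (4,7) → (φ(4),φ(7)) = (2,3) ∈ E(G2) ✓
  (5,6) → (φ(5),φ(6)) = (0,8) ∈ E(G2) ✓
  (5,7) → (φ(5),φ(7)) = (2,8) ∈ E(G2) ✓
  (5,8) → (φ(5),φ(8)) = (6,8) ∈ E(G2) ✓
  (6,7) → (φ(6),φ(7)) = (0,2) ∈ E(G2) ✓
All 17 edges of G1 map to edges of G2, and |E(G1)| = |E(G2)| = 17, so φ is a bijection on edges as well as vertices. Hence G1 ≅ G2.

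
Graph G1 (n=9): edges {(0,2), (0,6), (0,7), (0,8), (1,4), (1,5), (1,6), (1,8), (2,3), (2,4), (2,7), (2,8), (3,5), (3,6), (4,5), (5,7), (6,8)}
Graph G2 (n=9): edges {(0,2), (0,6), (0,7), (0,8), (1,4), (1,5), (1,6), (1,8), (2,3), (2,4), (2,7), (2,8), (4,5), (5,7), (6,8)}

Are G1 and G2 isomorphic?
No, not isomorphic

The graphs are NOT isomorphic.

Counting edges: G1 has 17 edge(s); G2 has 15 edge(s).
Edge count is an isomorphism invariant (a bijection on vertices induces a bijection on edges), so differing edge counts rule out isomorphism.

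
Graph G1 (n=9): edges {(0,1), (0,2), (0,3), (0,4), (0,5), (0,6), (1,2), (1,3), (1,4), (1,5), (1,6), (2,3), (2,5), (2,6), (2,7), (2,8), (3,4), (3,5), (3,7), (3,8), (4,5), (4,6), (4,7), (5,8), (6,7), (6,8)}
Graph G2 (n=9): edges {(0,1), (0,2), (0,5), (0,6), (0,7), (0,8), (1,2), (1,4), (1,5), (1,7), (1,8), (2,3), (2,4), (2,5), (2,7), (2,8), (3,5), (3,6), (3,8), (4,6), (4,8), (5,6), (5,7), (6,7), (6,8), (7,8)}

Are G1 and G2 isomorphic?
Yes, isomorphic

The graphs are isomorphic.
One valid mapping φ: V(G1) → V(G2): 0→7, 1→0, 2→8, 3→2, 4→5, 5→1, 6→6, 7→3, 8→4

Verify φ preserves adjacency — for each edge of G1, its image is an edge of G2:
  (0,1) → (φ(0),φ(1)) = (0,7) ∈ E(G2) ✓
  (0,2) → (φ(0),φ(2)) = (7,8) ∈ E(G2) ✓
  (0,3) → (φ(0),φ(3)) = (2,7) ∈ E(G2) ✓
  (0,4) → (φ(0),φ(4)) = (5,7) ∈ E(G2) ✓
  (0,5) → (φ(0),φ(5)) = (1,7) ∈ E(G2) ✓
  (0,6) → (φ(0),φ(6)) = (6,7) ∈ E(G2) ✓
  (1,2) → (φ(1),φ(2)) = (0,8) ∈ E(G2) ✓
  (1,3) → (φ(1),φ(3)) = (0,2) ∈ E(G2) ✓
  (1,4) → (φ(1),φ(4)) = (0,5) ∈ E(G2) ✓
  (1,5) → (φ(1),φ(5)) = (0,1) ∈ E(G2) ✓
  (1,6) → (φ(1),φ(6)) = (0,6) ∈ E(G2) ✓
  (2,3) → (φ(2),φ(3)) = (2,8) ∈ E(G2) ✓
  (2,5) → (φ(2),φ(5)) = (1,8) ∈ E(G2) ✓
  (2,6) → (φ(2),φ(6)) = (6,8) ∈ E(G2) ✓
  (2,7) → (φ(2),φ(7)) = (3,8) ∈ E(G2) ✓
  (2,8) → (φ(2),φ(8)) = (4,8) ∈ E(G2) ✓
  (3,4) → (φ(3),φ(4)) = (2,5) ∈ E(G2) ✓
  (3,5) → (φ(3),φ(5)) = (1,2) ∈ E(G2) ✓
  (3,7) → (φ(3),φ(7)) = (2,3) ∈ E(G2) ✓
  (3,8) → (φ(3),φ(8)) = (2,4) ∈ E(G2) ✓
  (4,5) → (φ(4),φ(5)) = (1,5) ∈ E(G2) ✓
  (4,6) → (φ(4),φ(6)) = (5,6) ∈ E(G2) ✓
  (4,7) → (φ(4),φ(7)) = (3,5) ∈ E(G2) ✓
  (5,8) → (φ(5),φ(8)) = (1,4) ∈ E(G2) ✓
  (6,7) → (φ(6),φ(7)) = (3,6) ∈ E(G2) ✓
  (6,8) → (φ(6),φ(8)) = (4,6) ∈ E(G2) ✓
All 26 edges of G1 map to edges of G2, and |E(G1)| = |E(G2)| = 26, so φ is a bijection on edges as well as vertices. Hence G1 ≅ G2.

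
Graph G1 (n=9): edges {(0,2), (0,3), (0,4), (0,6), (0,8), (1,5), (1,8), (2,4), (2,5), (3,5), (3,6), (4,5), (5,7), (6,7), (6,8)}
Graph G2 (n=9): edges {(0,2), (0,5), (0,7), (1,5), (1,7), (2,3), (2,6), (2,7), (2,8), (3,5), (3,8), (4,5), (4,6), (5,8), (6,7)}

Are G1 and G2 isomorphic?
Yes, isomorphic

The graphs are isomorphic.
One valid mapping φ: V(G1) → V(G2): 0→2, 1→4, 2→8, 3→0, 4→3, 5→5, 6→7, 7→1, 8→6

Verify φ preserves adjacency — for each edge of G1, its image is an edge of G2:
  (0,2) → (φ(0),φ(2)) = (2,8) ∈ E(G2) ✓
  (0,3) → (φ(0),φ(3)) = (0,2) ∈ E(G2) ✓
  (0,4) → (φ(0),φ(4)) = (2,3) ∈ E(G2) ✓
  (0,6) → (φ(0),φ(6)) = (2,7) ∈ E(G2) ✓
  (0,8) → (φ(0),φ(8)) = (2,6) ∈ E(G2) ✓
  (1,5) → (φ(1),φ(5)) = (4,5) ∈ E(G2) ✓
  (1,8) → (φ(1),φ(8)) = (4,6) ∈ E(G2) ✓
  (2,4) → (φ(2),φ(4)) = (3,8) ∈ E(G2) ✓
  (2,5) → (φ(2),φ(5)) = (5,8) ∈ E(G2) ✓
  (3,5) → (φ(3),φ(5)) = (0,5) ∈ E(G2) ✓
  (3,6) → (φ(3),φ(6)) = (0,7) ∈ E(G2) ✓
  (4,5) → (φ(4),φ(5)) = (3,5) ∈ E(G2) ✓
  (5,7) → (φ(5),φ(7)) = (1,5) ∈ E(G2) ✓
  (6,7) → (φ(6),φ(7)) = (1,7) ∈ E(G2) ✓
  (6,8) → (φ(6),φ(8)) = (6,7) ∈ E(G2) ✓
All 15 edges of G1 map to edges of G2, and |E(G1)| = |E(G2)| = 15, so φ is a bijection on edges as well as vertices. Hence G1 ≅ G2.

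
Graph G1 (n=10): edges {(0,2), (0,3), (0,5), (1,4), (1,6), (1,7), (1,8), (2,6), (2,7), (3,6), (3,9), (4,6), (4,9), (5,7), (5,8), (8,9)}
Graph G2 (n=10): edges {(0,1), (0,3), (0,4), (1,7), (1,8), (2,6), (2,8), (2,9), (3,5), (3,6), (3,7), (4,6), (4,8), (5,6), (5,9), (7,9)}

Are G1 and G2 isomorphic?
Yes, isomorphic

The graphs are isomorphic.
One valid mapping φ: V(G1) → V(G2): 0→8, 1→3, 2→4, 3→2, 4→5, 5→1, 6→6, 7→0, 8→7, 9→9

Verify φ preserves adjacency — for each edge of G1, its image is an edge of G2:
  (0,2) → (φ(0),φ(2)) = (4,8) ∈ E(G2) ✓
  (0,3) → (φ(0),φ(3)) = (2,8) ∈ E(G2) ✓
  (0,5) → (φ(0),φ(5)) = (1,8) ∈ E(G2) ✓
  (1,4) → (φ(1),φ(4)) = (3,5) ∈ E(G2) ✓
  (1,6) → (φ(1),φ(6)) = (3,6) ∈ E(G2) ✓
  (1,7) → (φ(1),φ(7)) = (0,3) ∈ E(G2) ✓
  (1,8) → (φ(1),φ(8)) = (3,7) ∈ E(G2) ✓
  (2,6) → (φ(2),φ(6)) = (4,6) ∈ E(G2) ✓
  (2,7) → (φ(2),φ(7)) = (0,4) ∈ E(G2) ✓
  (3,6) → (φ(3),φ(6)) = (2,6) ∈ E(G2) ✓
  (3,9) → (φ(3),φ(9)) = (2,9) ∈ E(G2) ✓
  (4,6) → (φ(4),φ(6)) = (5,6) ∈ E(G2) ✓
  (4,9) → (φ(4),φ(9)) = (5,9) ∈ E(G2) ✓
  (5,7) → (φ(5),φ(7)) = (0,1) ∈ E(G2) ✓
  (5,8) → (φ(5),φ(8)) = (1,7) ∈ E(G2) ✓
  (8,9) → (φ(8),φ(9)) = (7,9) ∈ E(G2) ✓
All 16 edges of G1 map to edges of G2, and |E(G1)| = |E(G2)| = 16, so φ is a bijection on edges as well as vertices. Hence G1 ≅ G2.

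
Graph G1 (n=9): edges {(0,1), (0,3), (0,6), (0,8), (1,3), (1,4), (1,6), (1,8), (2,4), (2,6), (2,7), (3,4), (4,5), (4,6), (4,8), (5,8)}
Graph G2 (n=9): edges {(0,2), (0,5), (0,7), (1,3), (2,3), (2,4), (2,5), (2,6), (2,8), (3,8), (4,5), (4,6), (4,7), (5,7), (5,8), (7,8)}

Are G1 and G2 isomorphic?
Yes, isomorphic

The graphs are isomorphic.
One valid mapping φ: V(G1) → V(G2): 0→7, 1→5, 2→3, 3→0, 4→2, 5→6, 6→8, 7→1, 8→4

Verify φ preserves adjacency — for each edge of G1, its image is an edge of G2:
  (0,1) → (φ(0),φ(1)) = (5,7) ∈ E(G2) ✓
  (0,3) → (φ(0),φ(3)) = (0,7) ∈ E(G2) ✓
  (0,6) → (φ(0),φ(6)) = (7,8) ∈ E(G2) ✓
  (0,8) → (φ(0),φ(8)) = (4,7) ∈ E(G2) ✓
  (1,3) → (φ(1),φ(3)) = (0,5) ∈ E(G2) ✓
  (1,4) → (φ(1),φ(4)) = (2,5) ∈ E(G2) ✓
  (1,6) → (φ(1),φ(6)) = (5,8) ∈ E(G2) ✓
  (1,8) → (φ(1),φ(8)) = (4,5) ∈ E(G2) ✓
  (2,4) → (φ(2),φ(4)) = (2,3) ∈ E(G2) ✓
  (2,6) → (φ(2),φ(6)) = (3,8) ∈ E(G2) ✓
  (2,7) → (φ(2),φ(7)) = (1,3) ∈ E(G2) ✓
  (3,4) → (φ(3),φ(4)) = (0,2) ∈ E(G2) ✓
  (4,5) → (φ(4),φ(5)) = (2,6) ∈ E(G2) ✓
  (4,6) → (φ(4),φ(6)) = (2,8) ∈ E(G2) ✓
  (4,8) → (φ(4),φ(8)) = (2,4) ∈ E(G2) ✓
  (5,8) → (φ(5),φ(8)) = (4,6) ∈ E(G2) ✓
All 16 edges of G1 map to edges of G2, and |E(G1)| = |E(G2)| = 16, so φ is a bijection on edges as well as vertices. Hence G1 ≅ G2.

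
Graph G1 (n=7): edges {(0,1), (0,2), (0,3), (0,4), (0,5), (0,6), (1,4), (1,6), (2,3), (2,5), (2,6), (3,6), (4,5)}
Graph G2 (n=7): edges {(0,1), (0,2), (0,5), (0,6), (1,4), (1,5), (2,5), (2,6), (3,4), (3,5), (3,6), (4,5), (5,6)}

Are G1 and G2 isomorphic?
Yes, isomorphic

The graphs are isomorphic.
One valid mapping φ: V(G1) → V(G2): 0→5, 1→3, 2→0, 3→2, 4→4, 5→1, 6→6

Verify φ preserves adjacency — for each edge of G1, its image is an edge of G2:
  (0,1) → (φ(0),φ(1)) = (3,5) ∈ E(G2) ✓
  (0,2) → (φ(0),φ(2)) = (0,5) ∈ E(G2) ✓
  (0,3) → (φ(0),φ(3)) = (2,5) ∈ E(G2) ✓
  (0,4) → (φ(0),φ(4)) = (4,5) ∈ E(G2) ✓
  (0,5) → (φ(0),φ(5)) = (1,5) ∈ E(G2) ✓
  (0,6) → (φ(0),φ(6)) = (5,6) ∈ E(G2) ✓
  (1,4) → (φ(1),φ(4)) = (3,4) ∈ E(G2) ✓
  (1,6) → (φ(1),φ(6)) = (3,6) ∈ E(G2) ✓
  (2,3) → (φ(2),φ(3)) = (0,2) ∈ E(G2) ✓
  (2,5) → (φ(2),φ(5)) = (0,1) ∈ E(G2) ✓
  (2,6) → (φ(2),φ(6)) = (0,6) ∈ E(G2) ✓
  (3,6) → (φ(3),φ(6)) = (2,6) ∈ E(G2) ✓
  (4,5) → (φ(4),φ(5)) = (1,4) ∈ E(G2) ✓
All 13 edges of G1 map to edges of G2, and |E(G1)| = |E(G2)| = 13, so φ is a bijection on edges as well as vertices. Hence G1 ≅ G2.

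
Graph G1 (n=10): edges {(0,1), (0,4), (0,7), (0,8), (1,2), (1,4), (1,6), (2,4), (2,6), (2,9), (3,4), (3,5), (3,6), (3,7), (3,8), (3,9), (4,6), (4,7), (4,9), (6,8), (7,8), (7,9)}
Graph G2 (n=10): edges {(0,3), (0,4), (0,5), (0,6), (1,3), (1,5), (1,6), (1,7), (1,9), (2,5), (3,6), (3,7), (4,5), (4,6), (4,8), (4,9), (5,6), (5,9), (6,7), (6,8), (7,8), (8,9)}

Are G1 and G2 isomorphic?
Yes, isomorphic

The graphs are isomorphic.
One valid mapping φ: V(G1) → V(G2): 0→8, 1→7, 2→3, 3→5, 4→6, 5→2, 6→1, 7→4, 8→9, 9→0

Verify φ preserves adjacency — for each edge of G1, its image is an edge of G2:
  (0,1) → (φ(0),φ(1)) = (7,8) ∈ E(G2) ✓
  (0,4) → (φ(0),φ(4)) = (6,8) ∈ E(G2) ✓
  (0,7) → (φ(0),φ(7)) = (4,8) ∈ E(G2) ✓
  (0,8) → (φ(0),φ(8)) = (8,9) ∈ E(G2) ✓
  (1,2) → (φ(1),φ(2)) = (3,7) ∈ E(G2) ✓
  (1,4) → (φ(1),φ(4)) = (6,7) ∈ E(G2) ✓
  (1,6) → (φ(1),φ(6)) = (1,7) ∈ E(G2) ✓
  (2,4) → (φ(2),φ(4)) = (3,6) ∈ E(G2) ✓
  (2,6) → (φ(2),φ(6)) = (1,3) ∈ E(G2) ✓
  (2,9) → (φ(2),φ(9)) = (0,3) ∈ E(G2) ✓
  (3,4) → (φ(3),φ(4)) = (5,6) ∈ E(G2) ✓
  (3,5) → (φ(3),φ(5)) = (2,5) ∈ E(G2) ✓
  (3,6) → (φ(3),φ(6)) = (1,5) ∈ E(G2) ✓
  (3,7) → (φ(3),φ(7)) = (4,5) ∈ E(G2) ✓
  (3,8) → (φ(3),φ(8)) = (5,9) ∈ E(G2) ✓
  (3,9) → (φ(3),φ(9)) = (0,5) ∈ E(G2) ✓
  (4,6) → (φ(4),φ(6)) = (1,6) ∈ E(G2) ✓
  (4,7) → (φ(4),φ(7)) = (4,6) ∈ E(G2) ✓
  (4,9) → (φ(4),φ(9)) = (0,6) ∈ E(G2) ✓
  (6,8) → (φ(6),φ(8)) = (1,9) ∈ E(G2) ✓
  (7,8) → (φ(7),φ(8)) = (4,9) ∈ E(G2) ✓
  (7,9) → (φ(7),φ(9)) = (0,4) ∈ E(G2) ✓
All 22 edges of G1 map to edges of G2, and |E(G1)| = |E(G2)| = 22, so φ is a bijection on edges as well as vertices. Hence G1 ≅ G2.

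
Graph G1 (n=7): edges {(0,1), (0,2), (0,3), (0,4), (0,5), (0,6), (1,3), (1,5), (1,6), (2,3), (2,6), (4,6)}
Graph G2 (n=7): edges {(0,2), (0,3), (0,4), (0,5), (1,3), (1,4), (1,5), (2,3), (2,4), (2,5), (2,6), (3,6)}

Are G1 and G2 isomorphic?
No, not isomorphic

The graphs are NOT isomorphic.

Counting triangles (3-cliques): G1 has 6, G2 has 4.
Triangle count is an isomorphism invariant, so differing triangle counts rule out isomorphism.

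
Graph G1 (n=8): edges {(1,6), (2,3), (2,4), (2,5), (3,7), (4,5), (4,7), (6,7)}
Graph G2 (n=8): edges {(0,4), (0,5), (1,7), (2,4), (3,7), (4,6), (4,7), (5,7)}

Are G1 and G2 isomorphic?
No, not isomorphic

The graphs are NOT isomorphic.

Counting triangles (3-cliques): G1 has 1, G2 has 0.
Triangle count is an isomorphism invariant, so differing triangle counts rule out isomorphism.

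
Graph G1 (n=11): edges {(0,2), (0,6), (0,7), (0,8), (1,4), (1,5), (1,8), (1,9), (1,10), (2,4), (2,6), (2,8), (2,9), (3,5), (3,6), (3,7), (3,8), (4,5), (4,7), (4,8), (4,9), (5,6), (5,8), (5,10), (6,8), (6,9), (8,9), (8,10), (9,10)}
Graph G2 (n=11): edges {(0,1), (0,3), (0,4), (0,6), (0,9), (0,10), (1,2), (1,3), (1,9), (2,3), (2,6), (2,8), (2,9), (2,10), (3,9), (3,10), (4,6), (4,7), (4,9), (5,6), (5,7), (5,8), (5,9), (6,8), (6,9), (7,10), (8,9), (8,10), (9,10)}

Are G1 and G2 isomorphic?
Yes, isomorphic

The graphs are isomorphic.
One valid mapping φ: V(G1) → V(G2): 0→5, 1→3, 2→8, 3→4, 4→10, 5→0, 6→6, 7→7, 8→9, 9→2, 10→1

Verify φ preserves adjacency — for each edge of G1, its image is an edge of G2:
  (0,2) → (φ(0),φ(2)) = (5,8) ∈ E(G2) ✓
  (0,6) → (φ(0),φ(6)) = (5,6) ∈ E(G2) ✓
  (0,7) → (φ(0),φ(7)) = (5,7) ∈ E(G2) ✓
  (0,8) → (φ(0),φ(8)) = (5,9) ∈ E(G2) ✓
  (1,4) → (φ(1),φ(4)) = (3,10) ∈ E(G2) ✓
  (1,5) → (φ(1),φ(5)) = (0,3) ∈ E(G2) ✓
  (1,8) → (φ(1),φ(8)) = (3,9) ∈ E(G2) ✓
  (1,9) → (φ(1),φ(9)) = (2,3) ∈ E(G2) ✓
  (1,10) → (φ(1),φ(10)) = (1,3) ∈ E(G2) ✓
  (2,4) → (φ(2),φ(4)) = (8,10) ∈ E(G2) ✓
  (2,6) → (φ(2),φ(6)) = (6,8) ∈ E(G2) ✓
  (2,8) → (φ(2),φ(8)) = (8,9) ∈ E(G2) ✓
  (2,9) → (φ(2),φ(9)) = (2,8) ∈ E(G2) ✓
  (3,5) → (φ(3),φ(5)) = (0,4) ∈ E(G2) ✓
  (3,6) → (φ(3),φ(6)) = (4,6) ∈ E(G2) ✓
  (3,7) → (φ(3),φ(7)) = (4,7) ∈ E(G2) ✓
  (3,8) → (φ(3),φ(8)) = (4,9) ∈ E(G2) ✓
  (4,5) → (φ(4),φ(5)) = (0,10) ∈ E(G2) ✓
  (4,7) → (φ(4),φ(7)) = (7,10) ∈ E(G2) ✓
  (4,8) → (φ(4),φ(8)) = (9,10) ∈ E(G2) ✓
  (4,9) → (φ(4),φ(9)) = (2,10) ∈ E(G2) ✓
  (5,6) → (φ(5),φ(6)) = (0,6) ∈ E(G2) ✓
  (5,8) → (φ(5),φ(8)) = (0,9) ∈ E(G2) ✓
  (5,10) → (φ(5),φ(10)) = (0,1) ∈ E(G2) ✓
  (6,8) → (φ(6),φ(8)) = (6,9) ∈ E(G2) ✓
  (6,9) → (φ(6),φ(9)) = (2,6) ∈ E(G2) ✓
  (8,9) → (φ(8),φ(9)) = (2,9) ∈ E(G2) ✓
  (8,10) → (φ(8),φ(10)) = (1,9) ∈ E(G2) ✓
  (9,10) → (φ(9),φ(10)) = (1,2) ∈ E(G2) ✓
All 29 edges of G1 map to edges of G2, and |E(G1)| = |E(G2)| = 29, so φ is a bijection on edges as well as vertices. Hence G1 ≅ G2.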